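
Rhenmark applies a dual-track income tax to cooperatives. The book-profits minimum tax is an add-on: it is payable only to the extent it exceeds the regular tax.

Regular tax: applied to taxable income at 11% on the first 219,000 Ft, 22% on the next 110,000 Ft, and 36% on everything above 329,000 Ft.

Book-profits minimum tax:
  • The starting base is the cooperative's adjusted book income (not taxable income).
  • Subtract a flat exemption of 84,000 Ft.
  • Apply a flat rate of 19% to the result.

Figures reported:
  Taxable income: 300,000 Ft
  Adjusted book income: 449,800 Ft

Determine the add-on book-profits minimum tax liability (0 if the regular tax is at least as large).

27,592 Ft

Regular tax:
  219,000 Ft × 11% = 24,090 Ft
  81,000 Ft × 22% = 17,820 Ft
  → 41,910 Ft

Book-profits minimum tax:
  Base (adjusted book income): 449,800 Ft
  Less exemption 84,000 Ft → base 365,800 Ft
  365,800 Ft × 19% = 69,502 Ft

Excess of book-profits minimum tax over regular tax: 69,502 Ft − 41,910 Ft = 27,592 Ft.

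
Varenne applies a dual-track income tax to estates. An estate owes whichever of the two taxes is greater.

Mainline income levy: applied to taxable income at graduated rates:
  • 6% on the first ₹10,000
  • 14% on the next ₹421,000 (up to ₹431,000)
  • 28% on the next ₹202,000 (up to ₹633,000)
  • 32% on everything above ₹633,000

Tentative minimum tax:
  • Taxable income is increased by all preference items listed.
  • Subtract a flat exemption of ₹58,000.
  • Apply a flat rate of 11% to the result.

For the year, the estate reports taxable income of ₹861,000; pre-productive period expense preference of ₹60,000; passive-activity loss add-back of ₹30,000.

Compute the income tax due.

₹189,060

Tentative minimum tax:
  Adjusted income: ₹861,000 + ₹60,000 + ₹30,000 = ₹951,000
  Less exemption ₹58,000 → base ₹893,000
  ₹893,000 × 11% = ₹98,230

Mainline income levy:
  ₹10,000 × 6% = ₹600
  ₹421,000 × 14% = ₹58,940
  ₹202,000 × 28% = ₹56,560
  ₹228,000 × 32% = ₹72,960
  → ₹189,060

₹189,060 > ₹98,230, so the mainline income levy governs.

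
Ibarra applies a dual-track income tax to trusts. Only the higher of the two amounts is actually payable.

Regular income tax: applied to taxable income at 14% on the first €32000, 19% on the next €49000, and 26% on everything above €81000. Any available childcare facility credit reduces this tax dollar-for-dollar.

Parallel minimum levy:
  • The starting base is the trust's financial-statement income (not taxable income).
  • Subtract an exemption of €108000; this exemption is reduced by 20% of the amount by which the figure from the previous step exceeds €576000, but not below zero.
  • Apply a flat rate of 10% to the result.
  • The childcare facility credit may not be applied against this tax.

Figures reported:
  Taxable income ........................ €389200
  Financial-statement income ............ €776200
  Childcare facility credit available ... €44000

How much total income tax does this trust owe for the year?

Parallel minimum levy:
  Base (financial-statement income): €776200
  Exemption: €108000 − 20% × (€776200 − €576000) = €108000 − €40040 = €67960
  Base: €776200 − €67960 = €708240
  €708240 × 10% = €70824

Regular income tax:
  €32000 × 14% = €4480
  €49000 × 19% = €9310
  €308200 × 26% = €80132
  → €93922
  Less childcare facility credit €44000 → €49922

€70824 > €49922, so the parallel minimum levy is the binding amount.

€70824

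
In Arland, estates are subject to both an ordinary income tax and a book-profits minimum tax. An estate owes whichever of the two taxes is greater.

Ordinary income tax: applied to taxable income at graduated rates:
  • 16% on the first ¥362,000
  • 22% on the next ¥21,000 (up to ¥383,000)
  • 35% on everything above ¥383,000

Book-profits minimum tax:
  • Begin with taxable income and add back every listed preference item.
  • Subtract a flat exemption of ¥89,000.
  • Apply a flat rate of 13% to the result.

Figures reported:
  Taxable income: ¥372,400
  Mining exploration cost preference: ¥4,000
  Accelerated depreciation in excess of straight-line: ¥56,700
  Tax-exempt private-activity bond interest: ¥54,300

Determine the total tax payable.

¥60,208

Book-profits minimum tax:
  Adjusted income: ¥372,400 + ¥4,000 + ¥56,700 + ¥54,300 = ¥487,400
  Less exemption ¥89,000 → base ¥398,400
  ¥398,400 × 13% = ¥51,792

Ordinary income tax:
  ¥362,000 × 16% = ¥57,920
  ¥10,400 × 22% = ¥2,288
  → ¥60,208

¥60,208 > ¥51,792, so the ordinary income tax governs.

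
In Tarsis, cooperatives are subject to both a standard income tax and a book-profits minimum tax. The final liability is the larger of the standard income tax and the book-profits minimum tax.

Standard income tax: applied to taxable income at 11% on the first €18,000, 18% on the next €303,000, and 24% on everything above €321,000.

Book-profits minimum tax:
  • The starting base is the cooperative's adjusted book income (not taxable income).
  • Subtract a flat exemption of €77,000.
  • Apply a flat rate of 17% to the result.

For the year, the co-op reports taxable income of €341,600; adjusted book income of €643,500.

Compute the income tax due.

€96,305

Book-profits minimum tax:
  Base (adjusted book income): €643,500
  Less exemption €77,000 → base €566,500
  €566,500 × 17% = €96,305

Standard income tax:
  €18,000 × 11% = €1,980
  €303,000 × 18% = €54,540
  €20,600 × 24% = €4,944
  → €61,464

€96,305 > €61,464, so the book-profits minimum tax is the binding amount.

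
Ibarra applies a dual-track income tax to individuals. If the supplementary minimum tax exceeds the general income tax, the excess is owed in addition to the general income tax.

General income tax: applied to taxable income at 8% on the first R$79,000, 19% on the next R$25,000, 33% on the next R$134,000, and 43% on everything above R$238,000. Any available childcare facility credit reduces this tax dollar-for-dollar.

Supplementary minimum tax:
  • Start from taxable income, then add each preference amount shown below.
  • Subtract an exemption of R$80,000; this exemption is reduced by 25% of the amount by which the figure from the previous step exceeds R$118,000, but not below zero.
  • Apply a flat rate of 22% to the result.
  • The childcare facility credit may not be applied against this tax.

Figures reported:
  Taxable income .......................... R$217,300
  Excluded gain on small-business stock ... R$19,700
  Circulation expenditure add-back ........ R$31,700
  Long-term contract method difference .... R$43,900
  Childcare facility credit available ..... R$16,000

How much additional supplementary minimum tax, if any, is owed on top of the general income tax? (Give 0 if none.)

Supplementary minimum tax:
  Adjusted income: R$217,300 + R$19,700 + R$31,700 + R$43,900 = R$312,600
  Exemption: R$80,000 − 25% × (R$312,600 − R$118,000) = R$80,000 − R$48,650 = R$31,350
  Base: R$312,600 − R$31,350 = R$281,250
  R$281,250 × 22% = R$61,875

General income tax:
  R$79,000 × 8% = R$6,320
  R$25,000 × 19% = R$4,750
  R$113,300 × 33% = R$37,389
  → R$48,459
  Less childcare facility credit R$16,000 → R$32,459

Excess of supplementary minimum tax over general income tax: R$61,875 − R$32,459 = R$29,416.

R$29,416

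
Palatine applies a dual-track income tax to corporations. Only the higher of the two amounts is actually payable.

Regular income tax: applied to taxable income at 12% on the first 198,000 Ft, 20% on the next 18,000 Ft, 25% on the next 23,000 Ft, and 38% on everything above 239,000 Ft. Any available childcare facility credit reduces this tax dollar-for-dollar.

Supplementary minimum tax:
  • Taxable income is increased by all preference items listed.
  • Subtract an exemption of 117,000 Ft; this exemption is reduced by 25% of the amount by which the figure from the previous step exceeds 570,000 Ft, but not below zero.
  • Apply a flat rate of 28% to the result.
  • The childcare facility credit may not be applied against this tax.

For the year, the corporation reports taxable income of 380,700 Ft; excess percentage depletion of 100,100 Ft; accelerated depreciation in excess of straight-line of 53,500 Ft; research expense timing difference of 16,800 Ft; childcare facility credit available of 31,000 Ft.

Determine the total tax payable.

Regular income tax:
  198,000 Ft × 12% = 23,760 Ft
  18,000 Ft × 20% = 3,600 Ft
  23,000 Ft × 25% = 5,750 Ft
  141,700 Ft × 38% = 53,846 Ft
  → 86,956 Ft
  Less childcare facility credit 31,000 Ft → 55,956 Ft

Supplementary minimum tax:
  Adjusted income: 380,700 Ft + 100,100 Ft + 53,500 Ft + 16,800 Ft = 551,100 Ft
  Exemption: 551,100 Ft ≤ 570,000 Ft, so full 117,000 Ft applies
  Base: 551,100 Ft − 117,000 Ft = 434,100 Ft
  434,100 Ft × 28% = 121,548 Ft

121,548 Ft > 55,956 Ft, so the supplementary minimum tax is the binding amount.

121,548 Ft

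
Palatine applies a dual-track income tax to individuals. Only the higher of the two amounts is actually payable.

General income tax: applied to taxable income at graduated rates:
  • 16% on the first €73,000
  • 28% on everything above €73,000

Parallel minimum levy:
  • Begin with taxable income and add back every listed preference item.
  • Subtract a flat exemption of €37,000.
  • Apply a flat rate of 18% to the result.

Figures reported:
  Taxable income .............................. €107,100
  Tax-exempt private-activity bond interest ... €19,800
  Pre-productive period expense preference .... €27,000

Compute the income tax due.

Parallel minimum levy:
  Adjusted income: €107,100 + €19,800 + €27,000 = €153,900
  Less exemption €37,000 → base €116,900
  €116,900 × 18% = €21,042

General income tax:
  €73,000 × 16% = €11,680
  €34,100 × 28% = €9,548
  → €21,228

€21,228 > €21,042, so the general income tax governs.

€21,228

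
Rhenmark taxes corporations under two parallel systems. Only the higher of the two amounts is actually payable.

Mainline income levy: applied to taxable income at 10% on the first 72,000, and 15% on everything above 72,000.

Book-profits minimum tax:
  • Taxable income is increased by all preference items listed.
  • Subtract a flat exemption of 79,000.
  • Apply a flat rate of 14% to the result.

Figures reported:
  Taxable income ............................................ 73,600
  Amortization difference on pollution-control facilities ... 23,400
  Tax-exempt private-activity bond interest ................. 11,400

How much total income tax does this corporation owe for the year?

Mainline income levy:
  72,000 × 10% = 7,200
  1,600 × 15% = 240
  → 7,440

Book-profits minimum tax:
  Adjusted income: 73,600 + 23,400 + 11,400 = 108,400
  Less exemption 79,000 → base 29,400
  29,400 × 14% = 4,116

7,440 > 4,116, so the mainline income levy governs.

7,440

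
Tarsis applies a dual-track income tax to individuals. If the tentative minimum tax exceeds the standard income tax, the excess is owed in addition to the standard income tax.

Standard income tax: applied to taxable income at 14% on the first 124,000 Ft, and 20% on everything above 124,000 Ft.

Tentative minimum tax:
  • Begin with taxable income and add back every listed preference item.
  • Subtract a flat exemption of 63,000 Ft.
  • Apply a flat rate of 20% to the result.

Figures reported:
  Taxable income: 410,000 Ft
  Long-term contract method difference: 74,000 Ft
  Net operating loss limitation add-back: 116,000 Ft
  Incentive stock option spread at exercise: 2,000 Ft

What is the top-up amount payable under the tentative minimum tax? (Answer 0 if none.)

Standard income tax:
  124,000 Ft × 14% = 17,360 Ft
  286,000 Ft × 20% = 57,200 Ft
  → 74,560 Ft

Tentative minimum tax:
  Adjusted income: 410,000 Ft + 74,000 Ft + 116,000 Ft + 2,000 Ft = 602,000 Ft
  Less exemption 63,000 Ft → base 539,000 Ft
  539,000 Ft × 20% = 107,800 Ft

Excess of tentative minimum tax over standard income tax: 107,800 Ft − 74,560 Ft = 33,240 Ft.

33,240 Ft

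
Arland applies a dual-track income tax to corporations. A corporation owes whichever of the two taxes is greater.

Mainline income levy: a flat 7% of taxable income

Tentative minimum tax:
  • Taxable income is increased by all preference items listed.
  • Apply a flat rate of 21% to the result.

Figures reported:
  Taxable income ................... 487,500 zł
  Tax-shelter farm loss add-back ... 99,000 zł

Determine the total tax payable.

Tentative minimum tax:
  Adjusted income: 487,500 zł + 99,000 zł = 586,500 zł
  586,500 zł × 21% = 123,165 zł

Mainline income levy:
  487,500 zł × 7% = 34,125 zł

123,165 zł > 34,125 zł, so the tentative minimum tax is the binding amount.

123,165 zł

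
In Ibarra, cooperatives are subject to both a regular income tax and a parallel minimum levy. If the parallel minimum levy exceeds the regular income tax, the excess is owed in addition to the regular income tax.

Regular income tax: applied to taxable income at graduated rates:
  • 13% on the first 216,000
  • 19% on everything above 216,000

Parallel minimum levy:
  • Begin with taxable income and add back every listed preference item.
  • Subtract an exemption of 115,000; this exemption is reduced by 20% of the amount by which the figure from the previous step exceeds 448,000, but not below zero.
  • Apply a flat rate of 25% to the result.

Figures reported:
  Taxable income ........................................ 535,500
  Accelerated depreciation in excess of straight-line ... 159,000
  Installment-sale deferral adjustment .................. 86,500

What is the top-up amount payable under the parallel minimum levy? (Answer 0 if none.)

Regular income tax:
  216,000 × 13% = 28,080
  319,500 × 19% = 60,705
  → 88,785

Parallel minimum levy:
  Adjusted income: 535,500 + 159,000 + 86,500 = 781,000
  Exemption: 115,000 − 20% × (781,000 − 448,000) = 115,000 − 66,600 = 48,400
  Base: 781,000 − 48,400 = 732,600
  732,600 × 25% = 183,150

Excess of parallel minimum levy over regular income tax: 183,150 − 88,785 = 94,365.

94,365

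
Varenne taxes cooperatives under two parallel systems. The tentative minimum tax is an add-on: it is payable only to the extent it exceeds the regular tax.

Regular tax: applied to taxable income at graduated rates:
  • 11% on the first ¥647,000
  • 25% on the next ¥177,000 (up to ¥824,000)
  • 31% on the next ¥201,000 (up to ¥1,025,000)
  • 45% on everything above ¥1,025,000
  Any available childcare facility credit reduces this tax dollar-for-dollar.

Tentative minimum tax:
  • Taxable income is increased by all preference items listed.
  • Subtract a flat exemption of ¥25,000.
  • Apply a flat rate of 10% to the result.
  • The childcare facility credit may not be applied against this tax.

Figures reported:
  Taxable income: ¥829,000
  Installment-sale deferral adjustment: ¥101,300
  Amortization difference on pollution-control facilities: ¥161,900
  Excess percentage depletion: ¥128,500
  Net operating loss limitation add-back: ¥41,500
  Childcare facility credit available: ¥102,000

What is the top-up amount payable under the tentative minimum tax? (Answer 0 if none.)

¥108,750

Tentative minimum tax:
  Adjusted income: ¥829,000 + ¥101,300 + ¥161,900 + ¥128,500 + ¥41,500 = ¥1,262,200
  Less exemption ¥25,000 → base ¥1,237,200
  ¥1,237,200 × 10% = ¥123,720

Regular tax:
  ¥647,000 × 11% = ¥71,170
  ¥177,000 × 25% = ¥44,250
  ¥5,000 × 31% = ¥1,550
  → ¥116,970
  Less childcare facility credit ¥102,000 → ¥14,970

Excess of tentative minimum tax over regular tax: ¥123,720 − ¥14,970 = ¥108,750.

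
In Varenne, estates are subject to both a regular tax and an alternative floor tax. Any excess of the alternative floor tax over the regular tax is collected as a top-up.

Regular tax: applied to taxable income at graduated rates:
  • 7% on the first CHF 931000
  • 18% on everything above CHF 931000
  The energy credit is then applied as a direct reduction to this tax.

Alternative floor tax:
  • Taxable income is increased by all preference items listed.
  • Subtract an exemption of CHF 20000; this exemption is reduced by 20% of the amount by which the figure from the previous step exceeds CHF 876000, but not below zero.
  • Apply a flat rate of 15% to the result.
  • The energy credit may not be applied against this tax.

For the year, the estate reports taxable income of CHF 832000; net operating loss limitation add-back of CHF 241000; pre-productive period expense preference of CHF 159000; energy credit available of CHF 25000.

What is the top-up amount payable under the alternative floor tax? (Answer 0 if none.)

CHF 151560

Regular tax:
  CHF 832000 × 7% = CHF 58240
  Less energy credit CHF 25000 → CHF 33240

Alternative floor tax:
  Adjusted income: CHF 832000 + CHF 241000 + CHF 159000 = CHF 1232000
  Exemption: 20% × (CHF 1232000 − CHF 876000) = CHF 71200 ≥ CHF 20000, so the exemption is fully phased out
  Base: CHF 1232000 − CHF 0 = CHF 1232000
  CHF 1232000 × 15% = CHF 184800

Excess of alternative floor tax over regular tax: CHF 184800 − CHF 33240 = CHF 151560.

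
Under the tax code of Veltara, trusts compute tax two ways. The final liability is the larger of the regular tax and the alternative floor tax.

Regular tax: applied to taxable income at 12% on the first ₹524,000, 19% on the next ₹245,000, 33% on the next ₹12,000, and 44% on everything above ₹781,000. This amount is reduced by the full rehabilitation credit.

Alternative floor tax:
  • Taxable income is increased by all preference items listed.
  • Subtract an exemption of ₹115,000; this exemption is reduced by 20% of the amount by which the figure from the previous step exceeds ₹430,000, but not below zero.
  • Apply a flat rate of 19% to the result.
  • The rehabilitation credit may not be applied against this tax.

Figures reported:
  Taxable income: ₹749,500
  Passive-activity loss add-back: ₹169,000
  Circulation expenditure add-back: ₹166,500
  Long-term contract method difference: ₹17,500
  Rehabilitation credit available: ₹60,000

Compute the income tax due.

Regular tax:
  ₹524,000 × 12% = ₹62,880
  ₹225,500 × 19% = ₹42,845
  → ₹105,725
  Less rehabilitation credit ₹60,000 → ₹45,725

Alternative floor tax:
  Adjusted income: ₹749,500 + ₹169,000 + ₹166,500 + ₹17,500 = ₹1,102,500
  Exemption: 20% × (₹1,102,500 − ₹430,000) = ₹134,500 ≥ ₹115,000, so the exemption is fully phased out
  Base: ₹1,102,500 − ₹0 = ₹1,102,500
  ₹1,102,500 × 19% = ₹209,475

₹209,475 > ₹45,725, so the alternative floor tax is the binding amount.

₹209,475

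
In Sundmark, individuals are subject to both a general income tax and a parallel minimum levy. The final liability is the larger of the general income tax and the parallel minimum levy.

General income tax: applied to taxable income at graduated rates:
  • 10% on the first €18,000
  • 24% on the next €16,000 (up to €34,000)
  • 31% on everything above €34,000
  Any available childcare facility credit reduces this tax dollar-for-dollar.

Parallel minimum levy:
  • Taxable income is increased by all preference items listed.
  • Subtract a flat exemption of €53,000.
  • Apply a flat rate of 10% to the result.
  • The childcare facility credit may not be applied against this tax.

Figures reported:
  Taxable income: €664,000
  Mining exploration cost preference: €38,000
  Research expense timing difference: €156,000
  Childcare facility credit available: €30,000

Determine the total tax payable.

General income tax:
  €18,000 × 10% = €1,800
  €16,000 × 24% = €3,840
  €630,000 × 31% = €195,300
  → €200,940
  Less childcare facility credit €30,000 → €170,940

Parallel minimum levy:
  Adjusted income: €664,000 + €38,000 + €156,000 = €858,000
  Less exemption €53,000 → base €805,000
  €805,000 × 10% = €80,500

€170,940 > €80,500, so the general income tax governs.

€170,940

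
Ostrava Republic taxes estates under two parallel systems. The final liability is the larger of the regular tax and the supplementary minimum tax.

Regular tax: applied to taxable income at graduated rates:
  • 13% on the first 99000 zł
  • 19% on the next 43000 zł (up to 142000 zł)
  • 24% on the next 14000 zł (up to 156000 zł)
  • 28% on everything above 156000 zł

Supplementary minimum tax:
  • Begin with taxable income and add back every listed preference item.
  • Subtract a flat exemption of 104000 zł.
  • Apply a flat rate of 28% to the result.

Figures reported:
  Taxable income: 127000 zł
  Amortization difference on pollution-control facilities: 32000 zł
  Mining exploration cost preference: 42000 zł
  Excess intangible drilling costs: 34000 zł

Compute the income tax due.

36680 zł

Regular tax:
  99000 zł × 13% = 12870 zł
  28000 zł × 19% = 5320 zł
  → 18190 zł

Supplementary minimum tax:
  Adjusted income: 127000 zł + 32000 zł + 42000 zł + 34000 zł = 235000 zł
  Less exemption 104000 zł → base 131000 zł
  131000 zł × 28% = 36680 zł

36680 zł > 18190 zł, so the supplementary minimum tax is the binding amount.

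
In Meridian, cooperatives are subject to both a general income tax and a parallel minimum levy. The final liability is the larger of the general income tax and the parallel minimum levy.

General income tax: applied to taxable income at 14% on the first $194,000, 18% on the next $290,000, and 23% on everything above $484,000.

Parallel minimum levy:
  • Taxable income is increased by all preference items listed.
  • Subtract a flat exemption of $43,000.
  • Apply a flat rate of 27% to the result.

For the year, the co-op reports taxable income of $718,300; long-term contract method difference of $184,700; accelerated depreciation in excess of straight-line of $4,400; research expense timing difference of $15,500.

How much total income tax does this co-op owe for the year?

$237,573

Parallel minimum levy:
  Adjusted income: $718,300 + $184,700 + $4,400 + $15,500 = $922,900
  Less exemption $43,000 → base $879,900
  $879,900 × 27% = $237,573

General income tax:
  $194,000 × 14% = $27,160
  $290,000 × 18% = $52,200
  $234,300 × 23% = $53,889
  → $133,249

$237,573 > $133,249, so the parallel minimum levy is the binding amount.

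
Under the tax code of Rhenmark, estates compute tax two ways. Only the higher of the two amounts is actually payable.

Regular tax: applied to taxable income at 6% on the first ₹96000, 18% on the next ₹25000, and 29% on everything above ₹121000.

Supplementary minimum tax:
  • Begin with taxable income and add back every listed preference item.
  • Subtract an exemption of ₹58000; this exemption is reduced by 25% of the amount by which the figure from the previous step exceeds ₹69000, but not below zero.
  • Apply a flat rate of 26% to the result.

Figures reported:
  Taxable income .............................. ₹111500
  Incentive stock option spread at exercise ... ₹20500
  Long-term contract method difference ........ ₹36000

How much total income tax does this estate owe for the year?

₹35035

Regular tax:
  ₹96000 × 6% = ₹5760
  ₹15500 × 18% = ₹2790
  → ₹8550

Supplementary minimum tax:
  Adjusted income: ₹111500 + ₹20500 + ₹36000 = ₹168000
  Exemption: ₹58000 − 25% × (₹168000 − ₹69000) = ₹58000 − ₹24750 = ₹33250
  Base: ₹168000 − ₹33250 = ₹134750
  ₹134750 × 26% = ₹35035

₹35035 > ₹8550, so the supplementary minimum tax is the binding amount.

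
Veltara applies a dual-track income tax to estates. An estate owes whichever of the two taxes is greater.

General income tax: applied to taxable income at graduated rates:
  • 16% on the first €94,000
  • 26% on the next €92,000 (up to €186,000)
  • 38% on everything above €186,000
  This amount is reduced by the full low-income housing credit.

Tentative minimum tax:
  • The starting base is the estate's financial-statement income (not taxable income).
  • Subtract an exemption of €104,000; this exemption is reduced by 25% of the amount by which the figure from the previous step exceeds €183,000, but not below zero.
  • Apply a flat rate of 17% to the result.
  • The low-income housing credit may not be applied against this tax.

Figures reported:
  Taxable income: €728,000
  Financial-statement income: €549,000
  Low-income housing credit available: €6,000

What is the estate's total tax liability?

General income tax:
  €94,000 × 16% = €15,040
  €92,000 × 26% = €23,920
  €542,000 × 38% = €205,960
  → €244,920
  Less low-income housing credit €6,000 → €238,920

Tentative minimum tax:
  Base (financial-statement income): €549,000
  Exemption: €104,000 − 25% × (€549,000 − €183,000) = €104,000 − €91,500 = €12,500
  Base: €549,000 − €12,500 = €536,500
  €536,500 × 17% = €91,205

€238,920 > €91,205, so the general income tax governs.

€238,920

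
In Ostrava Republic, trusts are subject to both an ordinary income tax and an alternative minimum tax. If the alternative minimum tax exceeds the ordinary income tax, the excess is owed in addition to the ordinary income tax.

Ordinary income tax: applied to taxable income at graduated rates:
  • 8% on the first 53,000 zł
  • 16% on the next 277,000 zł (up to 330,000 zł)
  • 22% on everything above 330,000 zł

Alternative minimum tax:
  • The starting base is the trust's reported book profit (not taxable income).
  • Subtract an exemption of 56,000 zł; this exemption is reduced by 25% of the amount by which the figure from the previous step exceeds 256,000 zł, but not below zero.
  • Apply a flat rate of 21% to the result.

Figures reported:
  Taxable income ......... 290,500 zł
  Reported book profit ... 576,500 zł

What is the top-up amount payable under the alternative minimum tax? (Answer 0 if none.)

Ordinary income tax:
  53,000 zł × 8% = 4,240 zł
  237,500 zł × 16% = 38,000 zł
  → 42,240 zł

Alternative minimum tax:
  Base (reported book profit): 576,500 zł
  Exemption: 25% × (576,500 zł − 256,000 zł) = 80,125 zł ≥ 56,000 zł, so the exemption is fully phased out
  Base: 576,500 zł − 0 zł = 576,500 zł
  576,500 zł × 21% = 121,065 zł

Excess of alternative minimum tax over ordinary income tax: 121,065 zł − 42,240 zł = 78,825 zł.

78,825 zł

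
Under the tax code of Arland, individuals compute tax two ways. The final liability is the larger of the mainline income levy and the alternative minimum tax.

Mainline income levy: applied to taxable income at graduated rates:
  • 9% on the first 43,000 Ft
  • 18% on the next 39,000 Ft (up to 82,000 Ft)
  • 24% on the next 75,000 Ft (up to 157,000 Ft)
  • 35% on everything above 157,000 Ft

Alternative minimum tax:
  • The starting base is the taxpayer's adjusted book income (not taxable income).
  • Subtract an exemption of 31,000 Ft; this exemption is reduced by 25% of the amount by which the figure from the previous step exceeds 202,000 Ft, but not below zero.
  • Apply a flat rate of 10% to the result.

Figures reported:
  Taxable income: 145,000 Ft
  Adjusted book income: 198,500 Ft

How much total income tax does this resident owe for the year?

Mainline income levy:
  43,000 Ft × 9% = 3,870 Ft
  39,000 Ft × 18% = 7,020 Ft
  63,000 Ft × 24% = 15,120 Ft
  → 26,010 Ft

Alternative minimum tax:
  Base (adjusted book income): 198,500 Ft
  Exemption: 198,500 Ft ≤ 202,000 Ft, so full 31,000 Ft applies
  Base: 198,500 Ft − 31,000 Ft = 167,500 Ft
  167,500 Ft × 10% = 16,750 Ft

26,010 Ft > 16,750 Ft, so the mainline income levy governs.

26,010 Ft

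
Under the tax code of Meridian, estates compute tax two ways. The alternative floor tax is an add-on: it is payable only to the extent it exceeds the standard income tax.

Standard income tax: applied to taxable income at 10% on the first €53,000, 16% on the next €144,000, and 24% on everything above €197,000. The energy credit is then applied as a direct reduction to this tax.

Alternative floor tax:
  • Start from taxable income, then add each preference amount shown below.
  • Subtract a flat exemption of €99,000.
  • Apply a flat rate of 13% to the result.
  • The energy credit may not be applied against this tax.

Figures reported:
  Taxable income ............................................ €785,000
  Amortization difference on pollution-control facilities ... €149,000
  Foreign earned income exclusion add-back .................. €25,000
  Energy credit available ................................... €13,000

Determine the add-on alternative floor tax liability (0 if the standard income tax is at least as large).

€0

Standard income tax:
  €53,000 × 10% = €5,300
  €144,000 × 16% = €23,040
  €588,000 × 24% = €141,120
  → €169,460
  Less energy credit €13,000 → €156,460

Alternative floor tax:
  Adjusted income: €785,000 + €149,000 + €25,000 = €959,000
  Less exemption €99,000 → base €860,000
  €860,000 × 13% = €111,800

€111,800 ≤ €156,460, so no add-on is due.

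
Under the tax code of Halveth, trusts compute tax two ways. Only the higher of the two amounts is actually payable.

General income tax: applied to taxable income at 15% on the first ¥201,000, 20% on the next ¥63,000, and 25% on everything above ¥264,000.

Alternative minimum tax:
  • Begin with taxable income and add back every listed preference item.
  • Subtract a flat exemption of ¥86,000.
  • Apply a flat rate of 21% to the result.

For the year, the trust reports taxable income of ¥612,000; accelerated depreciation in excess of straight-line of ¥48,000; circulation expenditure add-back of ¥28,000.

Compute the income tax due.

General income tax:
  ¥201,000 × 15% = ¥30,150
  ¥63,000 × 20% = ¥12,600
  ¥348,000 × 25% = ¥87,000
  → ¥129,750

Alternative minimum tax:
  Adjusted income: ¥612,000 + ¥48,000 + ¥28,000 = ¥688,000
  Less exemption ¥86,000 → base ¥602,000
  ¥602,000 × 21% = ¥126,420

¥129,750 > ¥126,420, so the general income tax governs.

¥129,750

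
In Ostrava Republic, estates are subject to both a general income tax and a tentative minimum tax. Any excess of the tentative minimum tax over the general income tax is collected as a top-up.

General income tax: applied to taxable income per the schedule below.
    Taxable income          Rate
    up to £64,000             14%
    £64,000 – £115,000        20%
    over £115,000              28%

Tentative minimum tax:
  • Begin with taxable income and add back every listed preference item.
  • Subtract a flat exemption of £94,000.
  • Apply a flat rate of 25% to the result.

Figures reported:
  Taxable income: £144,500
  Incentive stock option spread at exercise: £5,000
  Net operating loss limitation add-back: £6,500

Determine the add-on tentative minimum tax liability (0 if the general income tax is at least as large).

£0

Tentative minimum tax:
  Adjusted income: £144,500 + £5,000 + £6,500 = £156,000
  Less exemption £94,000 → base £62,000
  £62,000 × 25% = £15,500

General income tax:
  £64,000 × 14% = £8,960
  £51,000 × 20% = £10,200
  £29,500 × 28% = £8,260
  → £27,420

£15,500 ≤ £27,420, so no add-on is due.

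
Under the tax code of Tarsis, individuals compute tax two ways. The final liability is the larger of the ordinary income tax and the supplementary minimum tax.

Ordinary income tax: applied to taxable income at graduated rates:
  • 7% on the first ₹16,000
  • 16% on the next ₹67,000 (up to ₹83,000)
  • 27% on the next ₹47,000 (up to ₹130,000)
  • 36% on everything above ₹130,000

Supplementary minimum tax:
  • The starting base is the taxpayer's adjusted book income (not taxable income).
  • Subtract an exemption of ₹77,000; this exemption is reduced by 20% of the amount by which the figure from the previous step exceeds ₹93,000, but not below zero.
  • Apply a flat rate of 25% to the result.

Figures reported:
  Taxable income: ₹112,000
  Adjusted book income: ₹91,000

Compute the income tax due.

₹19,670

Ordinary income tax:
  ₹16,000 × 7% = ₹1,120
  ₹67,000 × 16% = ₹10,720
  ₹29,000 × 27% = ₹7,830
  → ₹19,670

Supplementary minimum tax:
  Base (adjusted book income): ₹91,000
  Exemption: ₹91,000 ≤ ₹93,000, so full ₹77,000 applies
  Base: ₹91,000 − ₹77,000 = ₹14,000
  ₹14,000 × 25% = ₹3,500

₹19,670 > ₹3,500, so the ordinary income tax governs.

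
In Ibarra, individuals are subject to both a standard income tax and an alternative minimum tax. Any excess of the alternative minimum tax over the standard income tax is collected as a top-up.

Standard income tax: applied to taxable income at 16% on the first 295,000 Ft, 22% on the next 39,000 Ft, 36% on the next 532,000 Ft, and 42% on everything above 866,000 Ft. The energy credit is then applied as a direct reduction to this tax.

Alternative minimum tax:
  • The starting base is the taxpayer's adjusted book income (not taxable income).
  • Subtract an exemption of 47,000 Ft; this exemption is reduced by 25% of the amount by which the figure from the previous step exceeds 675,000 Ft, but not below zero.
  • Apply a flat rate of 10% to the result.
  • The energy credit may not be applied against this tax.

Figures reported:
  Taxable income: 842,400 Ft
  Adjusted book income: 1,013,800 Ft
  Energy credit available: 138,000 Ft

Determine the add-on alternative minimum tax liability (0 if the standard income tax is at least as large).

576 Ft

Standard income tax:
  295,000 Ft × 16% = 47,200 Ft
  39,000 Ft × 22% = 8,580 Ft
  508,400 Ft × 36% = 183,024 Ft
  → 238,804 Ft
  Less energy credit 138,000 Ft → 100,804 Ft

Alternative minimum tax:
  Base (adjusted book income): 1,013,800 Ft
  Exemption: 25% × (1,013,800 Ft − 675,000 Ft) = 84,700 Ft ≥ 47,000 Ft, so the exemption is fully phased out
  Base: 1,013,800 Ft − 0 Ft = 1,013,800 Ft
  1,013,800 Ft × 10% = 101,380 Ft

Excess of alternative minimum tax over standard income tax: 101,380 Ft − 100,804 Ft = 576 Ft.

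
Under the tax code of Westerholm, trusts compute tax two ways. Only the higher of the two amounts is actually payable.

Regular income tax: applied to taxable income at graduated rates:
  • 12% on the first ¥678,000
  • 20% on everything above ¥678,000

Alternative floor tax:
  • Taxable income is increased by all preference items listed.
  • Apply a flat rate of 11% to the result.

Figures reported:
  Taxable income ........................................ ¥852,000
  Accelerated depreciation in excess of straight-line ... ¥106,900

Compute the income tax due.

¥116,160

Alternative floor tax:
  Adjusted income: ¥852,000 + ¥106,900 = ¥958,900
  ¥958,900 × 11% = ¥105,479

Regular income tax:
  ¥678,000 × 12% = ¥81,360
  ¥174,000 × 20% = ¥34,800
  → ¥116,160

¥116,160 > ¥105,479, so the regular income tax governs.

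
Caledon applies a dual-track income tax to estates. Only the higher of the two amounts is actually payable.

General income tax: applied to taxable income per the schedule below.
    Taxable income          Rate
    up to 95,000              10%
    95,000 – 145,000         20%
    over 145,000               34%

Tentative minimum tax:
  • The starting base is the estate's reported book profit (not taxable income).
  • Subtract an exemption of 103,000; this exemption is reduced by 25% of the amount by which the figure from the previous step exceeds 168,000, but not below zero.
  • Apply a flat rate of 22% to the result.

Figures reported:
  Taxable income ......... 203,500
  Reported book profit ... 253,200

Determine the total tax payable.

39,390

Tentative minimum tax:
  Base (reported book profit): 253,200
  Exemption: 103,000 − 25% × (253,200 − 168,000) = 103,000 − 21,300 = 81,700
  Base: 253,200 − 81,700 = 171,500
  171,500 × 22% = 37,730

General income tax:
  95,000 × 10% = 9,500
  50,000 × 20% = 10,000
  58,500 × 34% = 19,890
  → 39,390

39,390 > 37,730, so the general income tax governs.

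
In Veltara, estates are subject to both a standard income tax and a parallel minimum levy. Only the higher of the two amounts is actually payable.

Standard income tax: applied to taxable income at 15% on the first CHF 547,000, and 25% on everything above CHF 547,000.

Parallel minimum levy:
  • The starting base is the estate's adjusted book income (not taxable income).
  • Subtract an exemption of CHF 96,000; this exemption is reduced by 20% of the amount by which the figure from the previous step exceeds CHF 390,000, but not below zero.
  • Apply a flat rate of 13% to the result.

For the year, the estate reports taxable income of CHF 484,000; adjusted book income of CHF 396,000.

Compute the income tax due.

CHF 72,600

Parallel minimum levy:
  Base (adjusted book income): CHF 396,000
  Exemption: CHF 96,000 − 20% × (CHF 396,000 − CHF 390,000) = CHF 96,000 − CHF 1,200 = CHF 94,800
  Base: CHF 396,000 − CHF 94,800 = CHF 301,200
  CHF 301,200 × 13% = CHF 39,156

Standard income tax:
  CHF 484,000 × 15% = CHF 72,600

CHF 72,600 > CHF 39,156, so the standard income tax governs.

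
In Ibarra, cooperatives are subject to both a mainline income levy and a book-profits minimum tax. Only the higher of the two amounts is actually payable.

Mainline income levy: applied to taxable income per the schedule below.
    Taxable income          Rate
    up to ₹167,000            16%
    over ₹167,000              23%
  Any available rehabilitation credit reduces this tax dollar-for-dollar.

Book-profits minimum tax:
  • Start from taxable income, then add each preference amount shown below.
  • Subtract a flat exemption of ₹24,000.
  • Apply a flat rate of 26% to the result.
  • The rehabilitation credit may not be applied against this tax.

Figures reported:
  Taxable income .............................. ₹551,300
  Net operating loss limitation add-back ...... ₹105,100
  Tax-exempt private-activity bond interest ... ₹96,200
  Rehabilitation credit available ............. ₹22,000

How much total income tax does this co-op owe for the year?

Book-profits minimum tax:
  Adjusted income: ₹551,300 + ₹105,100 + ₹96,200 = ₹752,600
  Less exemption ₹24,000 → base ₹728,600
  ₹728,600 × 26% = ₹189,436

Mainline income levy:
  ₹167,000 × 16% = ₹26,720
  ₹384,300 × 23% = ₹88,389
  → ₹115,109
  Less rehabilitation credit ₹22,000 → ₹93,109

₹189,436 > ₹93,109, so the book-profits minimum tax is the binding amount.

₹189,436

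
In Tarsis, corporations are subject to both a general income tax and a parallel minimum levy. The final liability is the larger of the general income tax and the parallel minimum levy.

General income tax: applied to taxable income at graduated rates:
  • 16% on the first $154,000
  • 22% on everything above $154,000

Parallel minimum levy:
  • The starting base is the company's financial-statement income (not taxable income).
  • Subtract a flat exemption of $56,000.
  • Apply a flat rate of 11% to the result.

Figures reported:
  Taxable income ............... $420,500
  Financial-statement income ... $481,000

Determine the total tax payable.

General income tax:
  $154,000 × 16% = $24,640
  $266,500 × 22% = $58,630
  → $83,270

Parallel minimum levy:
  Base (financial-statement income): $481,000
  Less exemption $56,000 → base $425,000
  $425,000 × 11% = $46,750

$83,270 > $46,750, so the general income tax governs.

$83,270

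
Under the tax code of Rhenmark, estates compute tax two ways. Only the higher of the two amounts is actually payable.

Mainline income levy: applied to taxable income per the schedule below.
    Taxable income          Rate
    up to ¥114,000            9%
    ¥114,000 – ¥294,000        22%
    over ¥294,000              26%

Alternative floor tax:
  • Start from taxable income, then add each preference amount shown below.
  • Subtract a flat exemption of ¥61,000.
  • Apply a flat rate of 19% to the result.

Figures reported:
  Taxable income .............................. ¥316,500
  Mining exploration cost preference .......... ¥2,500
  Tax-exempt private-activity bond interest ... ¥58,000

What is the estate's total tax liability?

¥60,040

Mainline income levy:
  ¥114,000 × 9% = ¥10,260
  ¥180,000 × 22% = ¥39,600
  ¥22,500 × 26% = ¥5,850
  → ¥55,710

Alternative floor tax:
  Adjusted income: ¥316,500 + ¥2,500 + ¥58,000 = ¥377,000
  Less exemption ¥61,000 → base ¥316,000
  ¥316,000 × 19% = ¥60,040

¥60,040 > ¥55,710, so the alternative floor tax is the binding amount.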